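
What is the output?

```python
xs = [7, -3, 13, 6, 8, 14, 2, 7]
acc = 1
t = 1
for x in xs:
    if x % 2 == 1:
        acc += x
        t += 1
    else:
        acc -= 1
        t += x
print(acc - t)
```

-14

x=7: odd, acc = 1+7 = 8; t=2
x=-3: odd, acc = 8+(-3) = 5; t=3
x=13: odd, acc = 5+13 = 18; t=4
x=6: not odd, acc = 18-1 = 17; t=10
x=8: not odd, acc = 17-1 = 16; t=18
x=14: not odd, acc = 16-1 = 15; t=32
x=2: not odd, acc = 15-1 = 14; t=34
x=7: odd, acc = 14+7 = 21; t=35
acc-t = 21-35 = -14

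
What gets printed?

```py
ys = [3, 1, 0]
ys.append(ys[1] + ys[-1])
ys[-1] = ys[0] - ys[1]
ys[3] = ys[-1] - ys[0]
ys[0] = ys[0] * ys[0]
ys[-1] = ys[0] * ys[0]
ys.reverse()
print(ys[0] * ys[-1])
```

729

append ys[1]+ys[-1] = 1+0 = 1 → [3, 1, 0, 1]
ys[-1] = ys[0]-ys[1] = 3-1 = 2 → [3, 1, 0, 2]
ys[3] = ys[-1]-ys[0] = 2-3 = -1 → [3, 1, 0, -1]
ys[0] = ys[0]*ys[0] = 3*3 = 9 → [9, 1, 0, -1]
ys[-1] = ys[0]*ys[0] = 9*9 = 81 → [9, 1, 0, 81]
reverse → [81, 0, 1, 9]
ys[0]*ys[-1] = 81*9 = 729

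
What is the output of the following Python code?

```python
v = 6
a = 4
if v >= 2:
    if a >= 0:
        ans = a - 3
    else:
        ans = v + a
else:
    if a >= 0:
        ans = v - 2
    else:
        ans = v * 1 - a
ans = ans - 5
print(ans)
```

-4

v=6, a=4
v >= 2 is True; a >= 0 is True
→ ans = a - 3 = 1
ans = 1-5 = -4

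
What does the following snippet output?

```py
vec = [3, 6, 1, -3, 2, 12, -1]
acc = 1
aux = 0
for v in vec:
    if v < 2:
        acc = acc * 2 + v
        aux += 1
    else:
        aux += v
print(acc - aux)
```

v=3: not <2; aux=3
v=6: not <2; aux=9
v=1: <2, acc = 1*2+1 = 3; aux=10
v=-3: <2, acc = 3*2+(-3) = 3; aux=11
v=2: not <2; aux=13
v=12: not <2; aux=25
v=-1: <2, acc = 3*2+(-1) = 5; aux=26
acc-aux = 5-26 = -21

-21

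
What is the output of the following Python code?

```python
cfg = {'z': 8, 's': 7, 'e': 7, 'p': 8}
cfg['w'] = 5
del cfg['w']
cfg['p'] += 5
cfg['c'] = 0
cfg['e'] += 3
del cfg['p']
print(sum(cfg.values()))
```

cfg['w'] = 5 → {'z': 8, 's': 7, 'e': 7, 'p': 8, 'w': 5}
del 'w' → {'z': 8, 's': 7, 'e': 7, 'p': 8}
cfg['p'] = 8+5 = 13 → {'z': 8, 's': 7, 'e': 7, 'p': 13}
cfg['c'] = 0 → {'z': 8, 's': 7, 'e': 7, 'p': 13, 'c': 0}
cfg['e'] = 7+3 = 10 → {'z': 8, 's': 7, 'e': 10, 'p': 13, 'c': 0}
del 'p' → {'z': 8, 's': 7, 'e': 10, 'c': 0}
sum of values = 25

25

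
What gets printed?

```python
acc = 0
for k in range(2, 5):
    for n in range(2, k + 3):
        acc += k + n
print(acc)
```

81

k=2,n=2: acc = 0+4 = 4
k=2,n=3: acc = 4+5 = 9
k=2,n=4: acc = 9+6 = 15
k=3,n=2: acc = 15+5 = 20
k=3,n=3: acc = 20+6 = 26
k=3,n=4: acc = 26+7 = 33
k=3,n=5: acc = 33+8 = 41
k=4,n=2: acc = 41+6 = 47
k=4,n=3: acc = 47+7 = 54
k=4,n=4: acc = 54+8 = 62
k=4,n=5: acc = 62+9 = 71
k=4,n=6: acc = 71+10 = 81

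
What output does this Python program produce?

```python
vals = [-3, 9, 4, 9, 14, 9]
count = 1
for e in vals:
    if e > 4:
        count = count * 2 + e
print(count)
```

e=-3: not >4
e=9: >4, count = 1*2+9 = 11
e=4: not >4
e=9: >4, count = 11*2+9 = 31
e=14: >4, count = 31*2+14 = 76
e=9: >4, count = 76*2+9 = 161

161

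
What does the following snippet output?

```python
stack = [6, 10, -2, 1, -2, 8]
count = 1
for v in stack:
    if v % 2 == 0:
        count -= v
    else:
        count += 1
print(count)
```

-18

v=6: even, count = 1-6 = -5
v=10: even, count = (-5)-10 = -15
v=-2: even, count = (-15)-(-2) = -13
v=1: not even, count = (-13)+1 = -12
v=-2: even, count = (-12)-(-2) = -10
v=8: even, count = (-10)-8 = -18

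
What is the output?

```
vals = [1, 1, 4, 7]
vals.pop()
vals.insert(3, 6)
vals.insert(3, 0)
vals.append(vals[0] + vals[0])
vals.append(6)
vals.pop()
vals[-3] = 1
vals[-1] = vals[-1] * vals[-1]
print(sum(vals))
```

17

pop() removes 7 → [1, 1, 4]
insert 6 at 3 → [1, 1, 4, 6]
insert 0 at 3 → [1, 1, 4, 0, 6]
append vals[0]+vals[0] = 1+1 = 2 → [1, 1, 4, 0, 6, 2]
append 6 → [1, 1, 4, 0, 6, 2, 6]
pop() removes 6 → [1, 1, 4, 0, 6, 2]
vals[-3] = 1 → [1, 1, 4, 1, 6, 2]
vals[-1] = vals[-1]*vals[-1] = 2*2 = 4 → [1, 1, 4, 1, 6, 4]
sum = 17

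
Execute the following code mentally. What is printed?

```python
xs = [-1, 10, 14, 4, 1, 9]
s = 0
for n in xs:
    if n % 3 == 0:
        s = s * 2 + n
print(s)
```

9

n=-1: not %3==0
n=10: not %3==0
n=14: not %3==0
n=4: not %3==0
n=1: not %3==0
n=9: %3==0, s = 0*2+9 = 9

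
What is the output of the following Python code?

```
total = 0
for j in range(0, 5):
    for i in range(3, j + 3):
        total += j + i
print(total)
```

70

j=1,i=3: total = 0+4 = 4
j=2,i=3: total = 4+5 = 9
j=2,i=4: total = 9+6 = 15
j=3,i=3: total = 15+6 = 21
j=3,i=4: total = 21+7 = 28
j=3,i=5: total = 28+8 = 36
j=4,i=3: total = 36+7 = 43
j=4,i=4: total = 43+8 = 51
j=4,i=5: total = 51+9 = 60
j=4,i=6: total = 60+10 = 70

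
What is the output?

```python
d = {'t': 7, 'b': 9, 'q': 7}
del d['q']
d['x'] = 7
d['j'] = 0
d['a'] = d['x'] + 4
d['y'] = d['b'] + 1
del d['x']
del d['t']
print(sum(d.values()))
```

del 'q' → {'t': 7, 'b': 9}
d['x'] = 7 → {'t': 7, 'b': 9, 'x': 7}
d['j'] = 0 → {'t': 7, 'b': 9, 'x': 7, 'j': 0}
d['a'] = d['x']+4 = 11 → {'t': 7, 'b': 9, 'x': 7, 'j': 0, 'a': 11}
d['y'] = d['b']+1 = 10 → {'t': 7, 'b': 9, 'x': 7, 'j': 0, 'a': 11, 'y': 10}
del 'x' → {'t': 7, 'b': 9, 'j': 0, 'a': 11, 'y': 10}
del 't' → {'b': 9, 'j': 0, 'a': 11, 'y': 10}
sum of values = 30

30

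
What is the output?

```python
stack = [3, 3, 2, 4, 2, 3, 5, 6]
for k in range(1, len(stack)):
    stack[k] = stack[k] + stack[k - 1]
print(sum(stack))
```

110

k=1: stack[1] = 3+3 = 6 → [3, 6, 2, 4, 2, 3, 5, 6]
k=2: stack[2] = 2+6 = 8 → [3, 6, 8, 4, 2, 3, 5, 6]
k=3: stack[3] = 4+8 = 12 → [3, 6, 8, 12, 2, 3, 5, 6]
k=4: stack[4] = 2+12 = 14 → [3, 6, 8, 12, 14, 3, 5, 6]
k=5: stack[5] = 3+14 = 17 → [3, 6, 8, 12, 14, 17, 5, 6]
k=6: stack[6] = 5+17 = 22 → [3, 6, 8, 12, 14, 17, 22, 6]
k=7: stack[7] = 6+22 = 28 → [3, 6, 8, 12, 14, 17, 22, 28]
sum = 110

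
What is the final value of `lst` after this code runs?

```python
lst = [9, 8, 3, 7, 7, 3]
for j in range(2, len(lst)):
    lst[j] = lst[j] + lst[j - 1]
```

[9, 8, 11, 18, 25, 28]

j=2: lst[2] = 3+8 = 11 → [9, 8, 11, 7, 7, 3]
j=3: lst[3] = 7+11 = 18 → [9, 8, 11, 18, 7, 3]
j=4: lst[4] = 7+18 = 25 → [9, 8, 11, 18, 25, 3]
j=5: lst[5] = 3+25 = 28 → [9, 8, 11, 18, 25, 28]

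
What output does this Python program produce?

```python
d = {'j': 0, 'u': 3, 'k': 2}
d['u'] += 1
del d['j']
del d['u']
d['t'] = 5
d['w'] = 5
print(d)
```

{'k': 2, 't': 5, 'w': 5}

d['u'] = 3+1 = 4 → {'j': 0, 'u': 4, 'k': 2}
del 'j' → {'u': 4, 'k': 2}
del 'u' → {'k': 2}
d['t'] = 5 → {'k': 2, 't': 5}
d['w'] = 5 → {'k': 2, 't': 5, 'w': 5}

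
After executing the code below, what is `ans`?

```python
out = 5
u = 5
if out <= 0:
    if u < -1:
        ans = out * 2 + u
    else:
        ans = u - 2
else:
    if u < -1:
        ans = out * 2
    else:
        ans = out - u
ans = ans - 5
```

-5

out=5, u=5
out <= 0 is False; u < -1 is False
→ ans = out - u = 0
ans = 0-5 = -5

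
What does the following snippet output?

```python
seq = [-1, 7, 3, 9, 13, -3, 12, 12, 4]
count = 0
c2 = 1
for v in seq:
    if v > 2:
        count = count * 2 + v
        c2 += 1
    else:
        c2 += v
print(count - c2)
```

864

v=-1: not >2; c2=0
v=7: >2, count = 0*2+7 = 7; c2=1
v=3: >2, count = 7*2+3 = 17; c2=2
v=9: >2, count = 17*2+9 = 43; c2=3
v=13: >2, count = 43*2+13 = 99; c2=4
v=-3: not >2; c2=1
v=12: >2, count = 99*2+12 = 210; c2=2
v=12: >2, count = 210*2+12 = 432; c2=3
v=4: >2, count = 432*2+4 = 868; c2=4
count-c2 = 868-4 = 864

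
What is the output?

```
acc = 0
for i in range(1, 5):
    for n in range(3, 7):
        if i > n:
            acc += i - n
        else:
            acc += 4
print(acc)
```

61

i=1,n=3: not 1>3, acc = 0+4 = 4
i=1,n=4: not 1>4, acc = 4+4 = 8
i=1,n=5: not 1>5, acc = 8+4 = 12
i=1,n=6: not 1>6, acc = 12+4 = 16
i=2,n=3: not 2>3, acc = 16+4 = 20
i=2,n=4: not 2>4, acc = 20+4 = 24
i=2,n=5: not 2>5, acc = 24+4 = 28
i=2,n=6: not 2>6, acc = 28+4 = 32
i=3,n=3: not 3>3, acc = 32+4 = 36
i=3,n=4: not 3>4, acc = 36+4 = 40
i=3,n=5: not 3>5, acc = 40+4 = 44
i=3,n=6: not 3>6, acc = 44+4 = 48
i=4,n=3: 4>3, acc = 48+1 = 49
i=4,n=4: not 4>4, acc = 49+4 = 53
i=4,n=5: not 4>5, acc = 53+4 = 57
i=4,n=6: not 4>6, acc = 57+4 = 61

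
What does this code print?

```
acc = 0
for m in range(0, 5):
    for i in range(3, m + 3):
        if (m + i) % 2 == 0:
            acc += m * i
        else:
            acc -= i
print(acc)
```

60

m=1,i=3: even sum, acc = 0+3 = 3
m=2,i=3: odd sum, acc = 3-3 = 0
m=2,i=4: even sum, acc = 0+8 = 8
m=3,i=3: even sum, acc = 8+9 = 17
m=3,i=4: odd sum, acc = 17-4 = 13
m=3,i=5: even sum, acc = 13+15 = 28
m=4,i=3: odd sum, acc = 28-3 = 25
m=4,i=4: even sum, acc = 25+16 = 41
m=4,i=5: odd sum, acc = 41-5 = 36
m=4,i=6: even sum, acc = 36+24 = 60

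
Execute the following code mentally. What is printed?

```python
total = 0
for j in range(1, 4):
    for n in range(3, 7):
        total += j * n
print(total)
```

j=1,n=3: total = 0+3 = 3
j=1,n=4: total = 3+4 = 7
j=1,n=5: total = 7+5 = 12
j=1,n=6: total = 12+6 = 18
j=2,n=3: total = 18+6 = 24
j=2,n=4: total = 24+8 = 32
j=2,n=5: total = 32+10 = 42
j=2,n=6: total = 42+12 = 54
j=3,n=3: total = 54+9 = 63
j=3,n=4: total = 63+12 = 75
j=3,n=5: total = 75+15 = 90
j=3,n=6: total = 90+18 = 108

108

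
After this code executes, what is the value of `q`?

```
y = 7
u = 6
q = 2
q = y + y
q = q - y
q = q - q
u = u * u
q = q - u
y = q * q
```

-36

q = 7+7 = 14
q = 14-7 = 7
q = 7-7 = 0
u = 6*6 = 36
q = 0-36 = -36
y = (-36)*(-36) = 1296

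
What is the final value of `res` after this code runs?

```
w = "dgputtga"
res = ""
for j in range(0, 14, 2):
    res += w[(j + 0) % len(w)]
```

j=0: add w[0]='d' → 'd'
j=2: add w[2]='p' → 'dp'
j=4: add w[4]='t' → 'dpt'
j=6: add w[6]='g' → 'dptg'
j=8: add w[0]='d' → 'dptgd'
j=10: add w[2]='p' → 'dptgdp'
j=12: add w[4]='t' → 'dptgdpt'

'dptgdpt'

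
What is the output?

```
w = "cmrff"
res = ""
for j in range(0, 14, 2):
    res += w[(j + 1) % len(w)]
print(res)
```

j=0: add w[1]='m' → 'm'
j=2: add w[3]='f' → 'mf'
j=4: add w[0]='c' → 'mfc'
j=6: add w[2]='r' → 'mfcr'
j=8: add w[4]='f' → 'mfcrf'
j=10: add w[1]='m' → 'mfcrfm'
j=12: add w[3]='f' → 'mfcrfmf'

mfcrfmf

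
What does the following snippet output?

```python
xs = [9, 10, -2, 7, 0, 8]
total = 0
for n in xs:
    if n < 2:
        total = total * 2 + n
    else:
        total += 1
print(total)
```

n=9: not <2, total = 0+1 = 1
n=10: not <2, total = 1+1 = 2
n=-2: <2, total = 2*2+(-2) = 2
n=7: not <2, total = 2+1 = 3
n=0: <2, total = 3*2+0 = 6
n=8: not <2, total = 6+1 = 7

7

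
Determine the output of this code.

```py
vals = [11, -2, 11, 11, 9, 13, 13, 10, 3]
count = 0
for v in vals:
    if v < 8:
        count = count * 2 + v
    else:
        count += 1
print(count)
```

v=11: not <8, count = 0+1 = 1
v=-2: <8, count = 1*2+(-2) = 0
v=11: not <8, count = 0+1 = 1
v=11: not <8, count = 1+1 = 2
v=9: not <8, count = 2+1 = 3
v=13: not <8, count = 3+1 = 4
v=13: not <8, count = 4+1 = 5
v=10: not <8, count = 5+1 = 6
v=3: <8, count = 6*2+3 = 15

15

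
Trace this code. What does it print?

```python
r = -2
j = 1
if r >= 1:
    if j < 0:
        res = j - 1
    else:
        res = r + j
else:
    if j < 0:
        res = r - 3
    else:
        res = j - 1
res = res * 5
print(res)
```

r=-2, j=1
r >= 1 is False; j < 0 is False
→ res = j - 1 = 0
res = 0*5 = 0

0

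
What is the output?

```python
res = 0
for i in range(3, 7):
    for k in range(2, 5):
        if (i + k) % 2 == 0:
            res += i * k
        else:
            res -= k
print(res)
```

i=3,k=2: odd sum, res = 0-2 = -2
i=3,k=3: even sum, res = (-2)+9 = 7
i=3,k=4: odd sum, res = 7-4 = 3
i=4,k=2: even sum, res = 3+8 = 11
i=4,k=3: odd sum, res = 11-3 = 8
i=4,k=4: even sum, res = 8+16 = 24
i=5,k=2: odd sum, res = 24-2 = 22
i=5,k=3: even sum, res = 22+15 = 37
i=5,k=4: odd sum, res = 37-4 = 33
i=6,k=2: even sum, res = 33+12 = 45
i=6,k=3: odd sum, res = 45-3 = 42
i=6,k=4: even sum, res = 42+24 = 66

66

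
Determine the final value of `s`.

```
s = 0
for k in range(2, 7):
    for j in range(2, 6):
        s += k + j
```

150

k=2,j=2: s = 0+4 = 4
k=2,j=3: s = 4+5 = 9
k=2,j=4: s = 9+6 = 15
k=2,j=5: s = 15+7 = 22
k=3,j=2: s = 22+5 = 27
k=3,j=3: s = 27+6 = 33
k=3,j=4: s = 33+7 = 40
k=3,j=5: s = 40+8 = 48
k=4,j=2: s = 48+6 = 54
k=4,j=3: s = 54+7 = 61
k=4,j=4: s = 61+8 = 69
k=4,j=5: s = 69+9 = 78
k=5,j=2: s = 78+7 = 85
k=5,j=3: s = 85+8 = 93
k=5,j=4: s = 93+9 = 102
k=5,j=5: s = 102+10 = 112
k=6,j=2: s = 112+8 = 120
k=6,j=3: s = 120+9 = 129
k=6,j=4: s = 129+10 = 139
k=6,j=5: s = 139+11 = 150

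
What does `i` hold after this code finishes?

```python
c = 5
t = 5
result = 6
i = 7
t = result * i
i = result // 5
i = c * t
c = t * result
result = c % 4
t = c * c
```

t = 6*7 = 42
i = 6//5 = 1
i = 5*42 = 210
c = 42*6 = 252
result = 252%4 = 0
t = 252*252 = 63504

210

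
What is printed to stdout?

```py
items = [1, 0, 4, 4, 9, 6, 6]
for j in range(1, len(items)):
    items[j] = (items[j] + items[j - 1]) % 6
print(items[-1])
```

0

j=1: items[1] = (0+1)%6 = 1 → [1, 1, 4, 4, 9, 6, 6]
j=2: items[2] = (4+1)%6 = 5 → [1, 1, 5, 4, 9, 6, 6]
j=3: items[3] = (4+5)%6 = 3 → [1, 1, 5, 3, 9, 6, 6]
j=4: items[4] = (9+3)%6 = 0 → [1, 1, 5, 3, 0, 6, 6]
j=5: items[5] = (6+0)%6 = 0 → [1, 1, 5, 3, 0, 0, 6]
j=6: items[6] = (6+0)%6 = 0 → [1, 1, 5, 3, 0, 0, 0]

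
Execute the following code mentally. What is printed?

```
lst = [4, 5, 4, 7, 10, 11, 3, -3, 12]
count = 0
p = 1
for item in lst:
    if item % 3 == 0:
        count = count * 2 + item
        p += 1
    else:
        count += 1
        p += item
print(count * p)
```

item=4: not %3==0, count = 0+1 = 1; p=5
item=5: not %3==0, count = 1+1 = 2; p=10
item=4: not %3==0, count = 2+1 = 3; p=14
item=7: not %3==0, count = 3+1 = 4; p=21
item=10: not %3==0, count = 4+1 = 5; p=31
item=11: not %3==0, count = 5+1 = 6; p=42
item=3: %3==0, count = 6*2+3 = 15; p=43
item=-3: %3==0, count = 15*2+(-3) = 27; p=44
item=12: %3==0, count = 27*2+12 = 66; p=45
count*p = 66*45 = 2970

2970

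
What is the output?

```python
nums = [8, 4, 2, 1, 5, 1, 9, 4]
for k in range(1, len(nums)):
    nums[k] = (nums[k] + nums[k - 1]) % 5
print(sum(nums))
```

k=1: nums[1] = (4+8)%5 = 2 → [8, 2, 2, 1, 5, 1, 9, 4]
k=2: nums[2] = (2+2)%5 = 4 → [8, 2, 4, 1, 5, 1, 9, 4]
k=3: nums[3] = (1+4)%5 = 0 → [8, 2, 4, 0, 5, 1, 9, 4]
k=4: nums[4] = (5+0)%5 = 0 → [8, 2, 4, 0, 0, 1, 9, 4]
k=5: nums[5] = (1+0)%5 = 1 → [8, 2, 4, 0, 0, 1, 9, 4]
k=6: nums[6] = (9+1)%5 = 0 → [8, 2, 4, 0, 0, 1, 0, 4]
k=7: nums[7] = (4+0)%5 = 4 → [8, 2, 4, 0, 0, 1, 0, 4]
sum = 19

19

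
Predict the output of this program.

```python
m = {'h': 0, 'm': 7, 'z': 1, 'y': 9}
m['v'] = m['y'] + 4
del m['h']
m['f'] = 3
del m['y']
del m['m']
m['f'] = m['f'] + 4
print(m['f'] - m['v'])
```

-6

m['v'] = m['y']+4 = 13 → {'h': 0, 'm': 7, 'z': 1, 'y': 9, 'v': 13}
del 'h' → {'m': 7, 'z': 1, 'y': 9, 'v': 13}
m['f'] = 3 → {'m': 7, 'z': 1, 'y': 9, 'v': 13, 'f': 3}
del 'y' → {'m': 7, 'z': 1, 'v': 13, 'f': 3}
del 'm' → {'z': 1, 'v': 13, 'f': 3}
m['f'] = m['f']+4 = 7 → {'z': 1, 'v': 13, 'f': 7}
m['f']-m['v'] = 7-13 = -6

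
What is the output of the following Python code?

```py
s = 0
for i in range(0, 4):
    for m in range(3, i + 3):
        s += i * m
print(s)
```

53

i=1,m=3: s = 0+3 = 3
i=2,m=3: s = 3+6 = 9
i=2,m=4: s = 9+8 = 17
i=3,m=3: s = 17+9 = 26
i=3,m=4: s = 26+12 = 38
i=3,m=5: s = 38+15 = 53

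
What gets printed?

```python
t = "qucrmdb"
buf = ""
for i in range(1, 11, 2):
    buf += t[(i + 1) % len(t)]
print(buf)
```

cmbur

i=1: add t[2]='c' → 'c'
i=3: add t[4]='m' → 'cm'
i=5: add t[6]='b' → 'cmb'
i=7: add t[1]='u' → 'cmbu'
i=9: add t[3]='r' → 'cmbur'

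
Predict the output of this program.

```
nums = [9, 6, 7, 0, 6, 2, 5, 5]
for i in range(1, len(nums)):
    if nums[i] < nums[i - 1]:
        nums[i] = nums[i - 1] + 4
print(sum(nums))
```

184

i=1: 6<9, nums[1] = 9+4 = 13 → [9, 13, 7, 0, 6, 2, 5, 5]
i=2: 7<13, nums[2] = 13+4 = 17 → [9, 13, 17, 0, 6, 2, 5, 5]
i=3: 0<17, nums[3] = 17+4 = 21 → [9, 13, 17, 21, 6, 2, 5, 5]
i=4: 6<21, nums[4] = 21+4 = 25 → [9, 13, 17, 21, 25, 2, 5, 5]
i=5: 2<25, nums[5] = 25+4 = 29 → [9, 13, 17, 21, 25, 29, 5, 5]
i=6: 5<29, nums[6] = 29+4 = 33 → [9, 13, 17, 21, 25, 29, 33, 5]
i=7: 5<33, nums[7] = 33+4 = 37 → [9, 13, 17, 21, 25, 29, 33, 37]
sum = 184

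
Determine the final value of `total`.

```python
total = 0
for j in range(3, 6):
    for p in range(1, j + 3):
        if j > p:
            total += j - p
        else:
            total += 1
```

j=3,p=1: 3>1, total = 0+2 = 2
j=3,p=2: 3>2, total = 2+1 = 3
j=3,p=3: not 3>3, total = 3+1 = 4
j=3,p=4: not 3>4, total = 4+1 = 5
j=3,p=5: not 3>5, total = 5+1 = 6
j=4,p=1: 4>1, total = 6+3 = 9
j=4,p=2: 4>2, total = 9+2 = 11
j=4,p=3: 4>3, total = 11+1 = 12
j=4,p=4: not 4>4, total = 12+1 = 13
j=4,p=5: not 4>5, total = 13+1 = 14
j=4,p=6: not 4>6, total = 14+1 = 15
j=5,p=1: 5>1, total = 15+4 = 19
j=5,p=2: 5>2, total = 19+3 = 22
j=5,p=3: 5>3, total = 22+2 = 24
j=5,p=4: 5>4, total = 24+1 = 25
j=5,p=5: not 5>5, total = 25+1 = 26
j=5,p=6: not 5>6, total = 26+1 = 27
j=5,p=7: not 5>7, total = 27+1 = 28

28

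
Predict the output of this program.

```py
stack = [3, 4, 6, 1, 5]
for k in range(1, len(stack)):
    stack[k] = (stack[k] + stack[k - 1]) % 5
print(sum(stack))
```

16

k=1: stack[1] = (4+3)%5 = 2 → [3, 2, 6, 1, 5]
k=2: stack[2] = (6+2)%5 = 3 → [3, 2, 3, 1, 5]
k=3: stack[3] = (1+3)%5 = 4 → [3, 2, 3, 4, 5]
k=4: stack[4] = (5+4)%5 = 4 → [3, 2, 3, 4, 4]
sum = 16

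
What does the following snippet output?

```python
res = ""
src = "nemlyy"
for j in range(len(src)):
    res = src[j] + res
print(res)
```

yylmen

j=0: prepend 'n' → 'n'
j=1: prepend 'e' → 'en'
j=2: prepend 'm' → 'men'
j=3: prepend 'l' → 'lmen'
j=4: prepend 'y' → 'ylmen'
j=5: prepend 'y' → 'yylmen'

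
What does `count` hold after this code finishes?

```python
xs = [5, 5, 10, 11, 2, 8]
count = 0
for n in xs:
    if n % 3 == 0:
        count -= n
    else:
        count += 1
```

6

n=5: not %3==0, count = 0+1 = 1
n=5: not %3==0, count = 1+1 = 2
n=10: not %3==0, count = 2+1 = 3
n=11: not %3==0, count = 3+1 = 4
n=2: not %3==0, count = 4+1 = 5
n=8: not %3==0, count = 5+1 = 6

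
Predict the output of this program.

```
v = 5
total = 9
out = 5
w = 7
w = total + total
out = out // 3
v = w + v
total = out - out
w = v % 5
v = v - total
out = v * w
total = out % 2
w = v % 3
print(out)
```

w = 9+9 = 18
out = 5//3 = 1
v = 18+5 = 23
total = 1-1 = 0
w = 23%5 = 3
v = 23-0 = 23
out = 23*3 = 69
total = 69%2 = 1
w = 23%3 = 2

69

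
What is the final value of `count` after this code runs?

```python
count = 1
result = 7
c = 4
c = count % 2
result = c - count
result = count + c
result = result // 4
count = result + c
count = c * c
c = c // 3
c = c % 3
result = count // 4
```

1

c = 1%2 = 1
result = 1-1 = 0
result = 1+1 = 2
result = 2//4 = 0
count = 0+1 = 1
count = 1*1 = 1
c = 1//3 = 0
c = 0%3 = 0
result = 1//4 = 0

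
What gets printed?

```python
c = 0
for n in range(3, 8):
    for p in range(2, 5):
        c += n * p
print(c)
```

n=3,p=2: c = 0+6 = 6
n=3,p=3: c = 6+9 = 15
n=3,p=4: c = 15+12 = 27
n=4,p=2: c = 27+8 = 35
n=4,p=3: c = 35+12 = 47
n=4,p=4: c = 47+16 = 63
n=5,p=2: c = 63+10 = 73
n=5,p=3: c = 73+15 = 88
n=5,p=4: c = 88+20 = 108
n=6,p=2: c = 108+12 = 120
n=6,p=3: c = 120+18 = 138
n=6,p=4: c = 138+24 = 162
n=7,p=2: c = 162+14 = 176
n=7,p=3: c = 176+21 = 197
n=7,p=4: c = 197+28 = 225

225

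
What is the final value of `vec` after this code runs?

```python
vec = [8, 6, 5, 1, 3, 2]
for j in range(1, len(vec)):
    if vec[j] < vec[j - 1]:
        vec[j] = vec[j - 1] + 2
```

[8, 10, 12, 14, 16, 18]

j=1: 6<8, vec[1] = 8+2 = 10 → [8, 10, 5, 1, 3, 2]
j=2: 5<10, vec[2] = 10+2 = 12 → [8, 10, 12, 1, 3, 2]
j=3: 1<12, vec[3] = 12+2 = 14 → [8, 10, 12, 14, 3, 2]
j=4: 3<14, vec[4] = 14+2 = 16 → [8, 10, 12, 14, 16, 2]
j=5: 2<16, vec[5] = 16+2 = 18 → [8, 10, 12, 14, 16, 18]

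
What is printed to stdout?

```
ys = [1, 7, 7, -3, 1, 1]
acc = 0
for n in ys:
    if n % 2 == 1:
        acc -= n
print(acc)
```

n=1: odd, acc = 0-1 = -1
n=7: odd, acc = (-1)-7 = -8
n=7: odd, acc = (-8)-7 = -15
n=-3: odd, acc = (-15)-(-3) = -12
n=1: odd, acc = (-12)-1 = -13
n=1: odd, acc = (-13)-1 = -14

-14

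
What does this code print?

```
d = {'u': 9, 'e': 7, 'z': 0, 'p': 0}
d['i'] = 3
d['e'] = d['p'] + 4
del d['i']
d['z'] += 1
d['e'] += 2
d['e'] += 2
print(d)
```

d['i'] = 3 → {'u': 9, 'e': 7, 'z': 0, 'p': 0, 'i': 3}
d['e'] = d['p']+4 = 4 → {'u': 9, 'e': 4, 'z': 0, 'p': 0, 'i': 3}
del 'i' → {'u': 9, 'e': 4, 'z': 0, 'p': 0}
d['z'] = 0+1 = 1 → {'u': 9, 'e': 4, 'z': 1, 'p': 0}
d['e'] = 4+2 = 6 → {'u': 9, 'e': 6, 'z': 1, 'p': 0}
d['e'] = 6+2 = 8 → {'u': 9, 'e': 8, 'z': 1, 'p': 0}

{'u': 9, 'e': 8, 'z': 1, 'p': 0}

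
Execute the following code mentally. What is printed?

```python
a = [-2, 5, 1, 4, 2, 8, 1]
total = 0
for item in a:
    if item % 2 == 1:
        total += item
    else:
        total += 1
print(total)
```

item=-2: not odd, total = 0+1 = 1
item=5: odd, total = 1+5 = 6
item=1: odd, total = 6+1 = 7
item=4: not odd, total = 7+1 = 8
item=2: not odd, total = 8+1 = 9
item=8: not odd, total = 9+1 = 10
item=1: odd, total = 10+1 = 11

11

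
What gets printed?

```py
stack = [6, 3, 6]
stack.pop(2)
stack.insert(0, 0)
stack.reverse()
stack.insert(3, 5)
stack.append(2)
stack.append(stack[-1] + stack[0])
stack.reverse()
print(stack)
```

pop(2) removes 6 → [6, 3]
insert 0 at 0 → [0, 6, 3]
reverse → [3, 6, 0]
insert 5 at 3 → [3, 6, 0, 5]
append 2 → [3, 6, 0, 5, 2]
append stack[-1]+stack[0] = 2+3 = 5 → [3, 6, 0, 5, 2, 5]
reverse → [5, 2, 5, 0, 6, 3]

[5, 2, 5, 0, 6, 3]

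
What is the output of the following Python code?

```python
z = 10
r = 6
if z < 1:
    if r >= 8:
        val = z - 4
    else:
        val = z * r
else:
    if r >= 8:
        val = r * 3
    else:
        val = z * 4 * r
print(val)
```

z=10, r=6
z < 1 is False; r >= 8 is False
→ val = z * 4 * r = 240

240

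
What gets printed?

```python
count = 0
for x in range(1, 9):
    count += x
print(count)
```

x=1: count = 0+1 = 1
x=2: count = 1+2 = 3
x=3: count = 3+3 = 6
x=4: count = 6+4 = 10
x=5: count = 10+5 = 15
x=6: count = 15+6 = 21
x=7: count = 21+7 = 28
x=8: count = 28+8 = 36

36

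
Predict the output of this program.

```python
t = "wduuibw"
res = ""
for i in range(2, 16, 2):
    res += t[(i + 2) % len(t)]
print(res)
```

i=2: add t[4]='i' → 'i'
i=4: add t[6]='w' → 'iw'
i=6: add t[1]='d' → 'iwd'
i=8: add t[3]='u' → 'iwdu'
i=10: add t[5]='b' → 'iwdub'
i=12: add t[0]='w' → 'iwdubw'
i=14: add t[2]='u' → 'iwdubwu'

iwdubwu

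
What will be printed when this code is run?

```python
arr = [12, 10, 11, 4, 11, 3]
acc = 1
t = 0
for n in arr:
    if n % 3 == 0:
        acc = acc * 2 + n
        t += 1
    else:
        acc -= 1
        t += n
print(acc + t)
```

61

n=12: %3==0, acc = 1*2+12 = 14; t=1
n=10: not %3==0, acc = 14-1 = 13; t=11
n=11: not %3==0, acc = 13-1 = 12; t=22
n=4: not %3==0, acc = 12-1 = 11; t=26
n=11: not %3==0, acc = 11-1 = 10; t=37
n=3: %3==0, acc = 10*2+3 = 23; t=38
acc+t = 23+38 = 61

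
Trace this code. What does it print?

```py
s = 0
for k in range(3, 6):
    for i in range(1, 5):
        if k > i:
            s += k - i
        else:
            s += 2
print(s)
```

25

k=3,i=1: 3>1, s = 0+2 = 2
k=3,i=2: 3>2, s = 2+1 = 3
k=3,i=3: not 3>3, s = 3+2 = 5
k=3,i=4: not 3>4, s = 5+2 = 7
k=4,i=1: 4>1, s = 7+3 = 10
k=4,i=2: 4>2, s = 10+2 = 12
k=4,i=3: 4>3, s = 12+1 = 13
k=4,i=4: not 4>4, s = 13+2 = 15
k=5,i=1: 5>1, s = 15+4 = 19
k=5,i=2: 5>2, s = 19+3 = 22
k=5,i=3: 5>3, s = 22+2 = 24
k=5,i=4: 5>4, s = 24+1 = 25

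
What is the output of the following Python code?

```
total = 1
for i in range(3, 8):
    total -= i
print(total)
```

i=3: total = 1-3 = -2
i=4: total = (-2)-4 = -6
i=5: total = (-6)-5 = -11
i=6: total = (-11)-6 = -17
i=7: total = (-17)-7 = -24

-24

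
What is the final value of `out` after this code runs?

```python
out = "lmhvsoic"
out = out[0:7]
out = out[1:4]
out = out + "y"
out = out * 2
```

'mhvymhvy'

slice [0:7] → 'lmhvsoi'
slice [1:4] → 'mhv'
+ 'y' → 'mhvy'
repeat ×2 → 'mhvymhvy'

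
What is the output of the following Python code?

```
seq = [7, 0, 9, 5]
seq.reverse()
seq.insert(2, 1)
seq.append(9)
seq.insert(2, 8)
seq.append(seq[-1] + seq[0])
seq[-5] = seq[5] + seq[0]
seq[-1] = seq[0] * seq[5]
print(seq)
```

[5, 9, 8, 12, 0, 7, 9, 35]

reverse → [5, 9, 0, 7]
insert 1 at 2 → [5, 9, 1, 0, 7]
append 9 → [5, 9, 1, 0, 7, 9]
insert 8 at 2 → [5, 9, 8, 1, 0, 7, 9]
append seq[-1]+seq[0] = 9+5 = 14 → [5, 9, 8, 1, 0, 7, 9, 14]
seq[-5] = seq[5]+seq[0] = 7+5 = 12 → [5, 9, 8, 12, 0, 7, 9, 14]
seq[-1] = seq[0]*seq[5] = 5*7 = 35 → [5, 9, 8, 12, 0, 7, 9, 35]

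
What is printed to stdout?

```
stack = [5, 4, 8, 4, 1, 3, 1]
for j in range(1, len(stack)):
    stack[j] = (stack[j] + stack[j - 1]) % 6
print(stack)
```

[5, 3, 5, 3, 4, 1, 2]

j=1: stack[1] = (4+5)%6 = 3 → [5, 3, 8, 4, 1, 3, 1]
j=2: stack[2] = (8+3)%6 = 5 → [5, 3, 5, 4, 1, 3, 1]
j=3: stack[3] = (4+5)%6 = 3 → [5, 3, 5, 3, 1, 3, 1]
j=4: stack[4] = (1+3)%6 = 4 → [5, 3, 5, 3, 4, 3, 1]
j=5: stack[5] = (3+4)%6 = 1 → [5, 3, 5, 3, 4, 1, 1]
j=6: stack[6] = (1+1)%6 = 2 → [5, 3, 5, 3, 4, 1, 2]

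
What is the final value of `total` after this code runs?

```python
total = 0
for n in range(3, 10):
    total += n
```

n=3: total = 0+3 = 3
n=4: total = 3+4 = 7
n=5: total = 7+5 = 12
n=6: total = 12+6 = 18
n=7: total = 18+7 = 25
n=8: total = 25+8 = 33
n=9: total = 33+9 = 42

42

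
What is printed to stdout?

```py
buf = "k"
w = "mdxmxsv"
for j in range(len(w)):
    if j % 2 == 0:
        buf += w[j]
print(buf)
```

j=0: add 'm' → 'km'
j=1: skip
j=2: add 'x' → 'kmx'
j=3: skip
j=4: add 'x' → 'kmxx'
j=5: skip
j=6: add 'v' → 'kmxxv'

kmxxv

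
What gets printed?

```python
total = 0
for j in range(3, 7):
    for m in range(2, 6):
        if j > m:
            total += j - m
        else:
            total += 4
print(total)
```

j=3,m=2: 3>2, total = 0+1 = 1
j=3,m=3: not 3>3, total = 1+4 = 5
j=3,m=4: not 3>4, total = 5+4 = 9
j=3,m=5: not 3>5, total = 9+4 = 13
j=4,m=2: 4>2, total = 13+2 = 15
j=4,m=3: 4>3, total = 15+1 = 16
j=4,m=4: not 4>4, total = 16+4 = 20
j=4,m=5: not 4>5, total = 20+4 = 24
j=5,m=2: 5>2, total = 24+3 = 27
j=5,m=3: 5>3, total = 27+2 = 29
j=5,m=4: 5>4, total = 29+1 = 30
j=5,m=5: not 5>5, total = 30+4 = 34
j=6,m=2: 6>2, total = 34+4 = 38
j=6,m=3: 6>3, total = 38+3 = 41
j=6,m=4: 6>4, total = 41+2 = 43
j=6,m=5: 6>5, total = 43+1 = 44

44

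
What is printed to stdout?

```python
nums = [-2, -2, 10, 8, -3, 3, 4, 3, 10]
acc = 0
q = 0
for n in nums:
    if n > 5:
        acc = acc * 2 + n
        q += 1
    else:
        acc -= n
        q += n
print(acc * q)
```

n=-2: not >5, acc = 0-(-2) = 2; q=-2
n=-2: not >5, acc = 2-(-2) = 4; q=-4
n=10: >5, acc = 4*2+10 = 18; q=-3
n=8: >5, acc = 18*2+8 = 44; q=-2
n=-3: not >5, acc = 44-(-3) = 47; q=-5
n=3: not >5, acc = 47-3 = 44; q=-2
n=4: not >5, acc = 44-4 = 40; q=2
n=3: not >5, acc = 40-3 = 37; q=5
n=10: >5, acc = 37*2+10 = 84; q=6
acc*q = 84*6 = 504

504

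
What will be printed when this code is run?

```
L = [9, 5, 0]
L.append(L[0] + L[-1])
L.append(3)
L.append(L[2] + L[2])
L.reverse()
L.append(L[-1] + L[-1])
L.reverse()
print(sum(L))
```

append L[0]+L[-1] = 9+0 = 9 → [9, 5, 0, 9]
append 3 → [9, 5, 0, 9, 3]
append L[2]+L[2] = 0+0 = 0 → [9, 5, 0, 9, 3, 0]
reverse → [0, 3, 9, 0, 5, 9]
append L[-1]+L[-1] = 9+9 = 18 → [0, 3, 9, 0, 5, 9, 18]
reverse → [18, 9, 5, 0, 9, 3, 0]
sum = 44

44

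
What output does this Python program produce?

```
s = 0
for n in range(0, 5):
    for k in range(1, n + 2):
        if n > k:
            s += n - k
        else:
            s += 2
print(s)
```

28

n=0,k=1: not 0>1, s = 0+2 = 2
n=1,k=1: not 1>1, s = 2+2 = 4
n=1,k=2: not 1>2, s = 4+2 = 6
n=2,k=1: 2>1, s = 6+1 = 7
n=2,k=2: not 2>2, s = 7+2 = 9
n=2,k=3: not 2>3, s = 9+2 = 11
n=3,k=1: 3>1, s = 11+2 = 13
n=3,k=2: 3>2, s = 13+1 = 14
n=3,k=3: not 3>3, s = 14+2 = 16
n=3,k=4: not 3>4, s = 16+2 = 18
n=4,k=1: 4>1, s = 18+3 = 21
n=4,k=2: 4>2, s = 21+2 = 23
n=4,k=3: 4>3, s = 23+1 = 24
n=4,k=4: not 4>4, s = 24+2 = 26
n=4,k=5: not 4>5, s = 26+2 = 28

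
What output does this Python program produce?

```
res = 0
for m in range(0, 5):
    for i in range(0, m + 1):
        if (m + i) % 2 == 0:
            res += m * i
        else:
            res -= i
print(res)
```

34

m=0,i=0: even sum, res = 0+0 = 0
m=1,i=0: odd sum, res = 0-0 = 0
m=1,i=1: even sum, res = 0+1 = 1
m=2,i=0: even sum, res = 1+0 = 1
m=2,i=1: odd sum, res = 1-1 = 0
m=2,i=2: even sum, res = 0+4 = 4
m=3,i=0: odd sum, res = 4-0 = 4
m=3,i=1: even sum, res = 4+3 = 7
m=3,i=2: odd sum, res = 7-2 = 5
m=3,i=3: even sum, res = 5+9 = 14
m=4,i=0: even sum, res = 14+0 = 14
m=4,i=1: odd sum, res = 14-1 = 13
m=4,i=2: even sum, res = 13+8 = 21
m=4,i=3: odd sum, res = 21-3 = 18
m=4,i=4: even sum, res = 18+16 = 34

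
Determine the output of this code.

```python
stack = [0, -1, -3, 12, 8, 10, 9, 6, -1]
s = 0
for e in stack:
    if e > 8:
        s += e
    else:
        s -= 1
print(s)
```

e=0: not >8, s = 0-1 = -1
e=-1: not >8, s = (-1)-1 = -2
e=-3: not >8, s = (-2)-1 = -3
e=12: >8, s = (-3)+12 = 9
e=8: not >8, s = 9-1 = 8
e=10: >8, s = 8+10 = 18
e=9: >8, s = 18+9 = 27
e=6: not >8, s = 27-1 = 26
e=-1: not >8, s = 26-1 = 25

25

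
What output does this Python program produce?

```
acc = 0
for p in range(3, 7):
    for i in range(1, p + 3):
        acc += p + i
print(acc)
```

p=3,i=1: acc = 0+4 = 4
p=3,i=2: acc = 4+5 = 9
p=3,i=3: acc = 9+6 = 15
p=3,i=4: acc = 15+7 = 22
p=3,i=5: acc = 22+8 = 30
p=4,i=1: acc = 30+5 = 35
p=4,i=2: acc = 35+6 = 41
p=4,i=3: acc = 41+7 = 48
p=4,i=4: acc = 48+8 = 56
p=4,i=5: acc = 56+9 = 65
p=4,i=6: acc = 65+10 = 75
p=5,i=1: acc = 75+6 = 81
p=5,i=2: acc = 81+7 = 88
p=5,i=3: acc = 88+8 = 96
p=5,i=4: acc = 96+9 = 105
p=5,i=5: acc = 105+10 = 115
p=5,i=6: acc = 115+11 = 126
p=5,i=7: acc = 126+12 = 138
p=6,i=1: acc = 138+7 = 145
p=6,i=2: acc = 145+8 = 153
p=6,i=3: acc = 153+9 = 162
p=6,i=4: acc = 162+10 = 172
p=6,i=5: acc = 172+11 = 183
p=6,i=6: acc = 183+12 = 195
p=6,i=7: acc = 195+13 = 208
p=6,i=8: acc = 208+14 = 222

222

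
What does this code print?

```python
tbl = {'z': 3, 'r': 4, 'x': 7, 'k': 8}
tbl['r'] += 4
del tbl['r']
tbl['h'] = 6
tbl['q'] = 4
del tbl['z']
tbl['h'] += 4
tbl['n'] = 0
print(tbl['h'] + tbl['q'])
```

tbl['r'] = 4+4 = 8 → {'z': 3, 'r': 8, 'x': 7, 'k': 8}
del 'r' → {'z': 3, 'x': 7, 'k': 8}
tbl['h'] = 6 → {'z': 3, 'x': 7, 'k': 8, 'h': 6}
tbl['q'] = 4 → {'z': 3, 'x': 7, 'k': 8, 'h': 6, 'q': 4}
del 'z' → {'x': 7, 'k': 8, 'h': 6, 'q': 4}
tbl['h'] = 6+4 = 10 → {'x': 7, 'k': 8, 'h': 10, 'q': 4}
tbl['n'] = 0 → {'x': 7, 'k': 8, 'h': 10, 'q': 4, 'n': 0}
tbl['h']+tbl['q'] = 10+4 = 14

14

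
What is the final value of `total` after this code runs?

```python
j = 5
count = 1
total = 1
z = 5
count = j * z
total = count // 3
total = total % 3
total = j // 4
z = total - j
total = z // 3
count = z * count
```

-2

count = 5*5 = 25
total = 25//3 = 8
total = 8%3 = 2
total = 5//4 = 1
z = 1-5 = -4
total = (-4)//3 = -2
count = (-4)*25 = -100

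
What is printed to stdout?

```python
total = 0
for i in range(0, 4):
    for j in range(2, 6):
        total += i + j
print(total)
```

i=0,j=2: total = 0+2 = 2
i=0,j=3: total = 2+3 = 5
i=0,j=4: total = 5+4 = 9
i=0,j=5: total = 9+5 = 14
i=1,j=2: total = 14+3 = 17
i=1,j=3: total = 17+4 = 21
i=1,j=4: total = 21+5 = 26
i=1,j=5: total = 26+6 = 32
i=2,j=2: total = 32+4 = 36
i=2,j=3: total = 36+5 = 41
i=2,j=4: total = 41+6 = 47
i=2,j=5: total = 47+7 = 54
i=3,j=2: total = 54+5 = 59
i=3,j=3: total = 59+6 = 65
i=3,j=4: total = 65+7 = 72
i=3,j=5: total = 72+8 = 80

80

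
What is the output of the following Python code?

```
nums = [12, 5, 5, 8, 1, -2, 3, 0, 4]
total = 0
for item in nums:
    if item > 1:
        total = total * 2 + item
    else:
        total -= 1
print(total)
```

536

item=12: >1, total = 0*2+12 = 12
item=5: >1, total = 12*2+5 = 29
item=5: >1, total = 29*2+5 = 63
item=8: >1, total = 63*2+8 = 134
item=1: not >1, total = 134-1 = 133
item=-2: not >1, total = 133-1 = 132
item=3: >1, total = 132*2+3 = 267
item=0: not >1, total = 267-1 = 266
item=4: >1, total = 266*2+4 = 536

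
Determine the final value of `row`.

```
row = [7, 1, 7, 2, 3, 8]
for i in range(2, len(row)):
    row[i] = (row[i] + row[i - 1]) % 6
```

i=2: row[2] = (7+1)%6 = 2 → [7, 1, 2, 2, 3, 8]
i=3: row[3] = (2+2)%6 = 4 → [7, 1, 2, 4, 3, 8]
i=4: row[4] = (3+4)%6 = 1 → [7, 1, 2, 4, 1, 8]
i=5: row[5] = (8+1)%6 = 3 → [7, 1, 2, 4, 1, 3]

[7, 1, 2, 4, 1, 3]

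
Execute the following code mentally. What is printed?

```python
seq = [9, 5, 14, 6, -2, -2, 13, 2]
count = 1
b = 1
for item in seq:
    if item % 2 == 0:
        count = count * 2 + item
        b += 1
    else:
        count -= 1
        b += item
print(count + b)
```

item=9: not even, count = 1-1 = 0; b=10
item=5: not even, count = 0-1 = -1; b=15
item=14: even, count = (-1)*2+14 = 12; b=16
item=6: even, count = 12*2+6 = 30; b=17
item=-2: even, count = 30*2+(-2) = 58; b=18
item=-2: even, count = 58*2+(-2) = 114; b=19
item=13: not even, count = 114-1 = 113; b=32
item=2: even, count = 113*2+2 = 228; b=33
count+b = 228+33 = 261

261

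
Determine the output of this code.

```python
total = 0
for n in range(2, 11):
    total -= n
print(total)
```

-54

n=2: total = 0-2 = -2
n=3: total = (-2)-3 = -5
n=4: total = (-5)-4 = -9
n=5: total = (-9)-5 = -14
n=6: total = (-14)-6 = -20
n=7: total = (-20)-7 = -27
n=8: total = (-27)-8 = -35
n=9: total = (-35)-9 = -44
n=10: total = (-44)-10 = -54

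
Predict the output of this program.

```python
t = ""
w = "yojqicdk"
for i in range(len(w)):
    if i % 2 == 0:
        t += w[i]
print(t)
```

i=0: add 'y' → 'y'
i=1: skip
i=2: add 'j' → 'yj'
i=3: skip
i=4: add 'i' → 'yji'
i=5: skip
i=6: add 'd' → 'yjid'
i=7: skip

yjid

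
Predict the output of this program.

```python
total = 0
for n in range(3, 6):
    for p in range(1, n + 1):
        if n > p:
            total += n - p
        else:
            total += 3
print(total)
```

28

n=3,p=1: 3>1, total = 0+2 = 2
n=3,p=2: 3>2, total = 2+1 = 3
n=3,p=3: not 3>3, total = 3+3 = 6
n=4,p=1: 4>1, total = 6+3 = 9
n=4,p=2: 4>2, total = 9+2 = 11
n=4,p=3: 4>3, total = 11+1 = 12
n=4,p=4: not 4>4, total = 12+3 = 15
n=5,p=1: 5>1, total = 15+4 = 19
n=5,p=2: 5>2, total = 19+3 = 22
n=5,p=3: 5>3, total = 22+2 = 24
n=5,p=4: 5>4, total = 24+1 = 25
n=5,p=5: not 5>5, total = 25+3 = 28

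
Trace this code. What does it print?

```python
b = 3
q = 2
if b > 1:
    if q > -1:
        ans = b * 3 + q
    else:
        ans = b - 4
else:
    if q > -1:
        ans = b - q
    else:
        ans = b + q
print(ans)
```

11

b=3, q=2
b > 1 is True; q > -1 is True
→ ans = b * 3 + q = 11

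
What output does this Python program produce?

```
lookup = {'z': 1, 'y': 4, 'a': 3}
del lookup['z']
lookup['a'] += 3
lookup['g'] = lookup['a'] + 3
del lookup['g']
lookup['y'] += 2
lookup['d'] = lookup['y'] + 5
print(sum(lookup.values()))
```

del 'z' → {'y': 4, 'a': 3}
lookup['a'] = 3+3 = 6 → {'y': 4, 'a': 6}
lookup['g'] = lookup['a']+3 = 9 → {'y': 4, 'a': 6, 'g': 9}
del 'g' → {'y': 4, 'a': 6}
lookup['y'] = 4+2 = 6 → {'y': 6, 'a': 6}
lookup['d'] = lookup['y']+5 = 11 → {'y': 6, 'a': 6, 'd': 11}
sum of values = 23

23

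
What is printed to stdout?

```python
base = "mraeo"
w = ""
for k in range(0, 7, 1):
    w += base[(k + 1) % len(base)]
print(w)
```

k=0: add base[1]='r' → 'r'
k=1: add base[2]='a' → 'ra'
k=2: add base[3]='e' → 'rae'
k=3: add base[4]='o' → 'raeo'
k=4: add base[0]='m' → 'raeom'
k=5: add base[1]='r' → 'raeomr'
k=6: add base[2]='a' → 'raeomra'

raeomra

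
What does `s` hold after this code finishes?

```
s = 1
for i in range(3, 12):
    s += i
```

i=3: s = 1+3 = 4
i=4: s = 4+4 = 8
i=5: s = 8+5 = 13
i=6: s = 13+6 = 19
i=7: s = 19+7 = 26
i=8: s = 26+8 = 34
i=9: s = 34+9 = 43
i=10: s = 43+10 = 53
i=11: s = 53+11 = 64

64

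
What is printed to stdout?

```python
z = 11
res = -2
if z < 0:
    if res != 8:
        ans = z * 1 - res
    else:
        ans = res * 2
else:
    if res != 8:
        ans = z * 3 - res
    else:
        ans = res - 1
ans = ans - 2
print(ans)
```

z=11, res=-2
z < 0 is False; res != 8 is True
→ ans = z * 3 - res = 35
ans = 35-2 = 33

33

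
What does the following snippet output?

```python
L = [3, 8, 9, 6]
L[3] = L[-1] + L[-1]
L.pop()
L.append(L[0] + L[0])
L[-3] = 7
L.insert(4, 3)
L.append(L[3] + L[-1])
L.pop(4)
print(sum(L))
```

34

L[3] = L[-1]+L[-1] = 6+6 = 12 → [3, 8, 9, 12]
pop() removes 12 → [3, 8, 9]
append L[0]+L[0] = 3+3 = 6 → [3, 8, 9, 6]
L[-3] = 7 → [3, 7, 9, 6]
insert 3 at 4 → [3, 7, 9, 6, 3]
append L[3]+L[-1] = 6+3 = 9 → [3, 7, 9, 6, 3, 9]
pop(4) removes 3 → [3, 7, 9, 6, 9]
sum = 34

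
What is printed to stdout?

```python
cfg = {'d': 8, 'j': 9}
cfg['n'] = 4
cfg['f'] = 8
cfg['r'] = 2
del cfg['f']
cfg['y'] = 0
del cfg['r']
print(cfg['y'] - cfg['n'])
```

cfg['n'] = 4 → {'d': 8, 'j': 9, 'n': 4}
cfg['f'] = 8 → {'d': 8, 'j': 9, 'n': 4, 'f': 8}
cfg['r'] = 2 → {'d': 8, 'j': 9, 'n': 4, 'f': 8, 'r': 2}
del 'f' → {'d': 8, 'j': 9, 'n': 4, 'r': 2}
cfg['y'] = 0 → {'d': 8, 'j': 9, 'n': 4, 'r': 2, 'y': 0}
del 'r' → {'d': 8, 'j': 9, 'n': 4, 'y': 0}
cfg['y']-cfg['n'] = 0-4 = -4

-4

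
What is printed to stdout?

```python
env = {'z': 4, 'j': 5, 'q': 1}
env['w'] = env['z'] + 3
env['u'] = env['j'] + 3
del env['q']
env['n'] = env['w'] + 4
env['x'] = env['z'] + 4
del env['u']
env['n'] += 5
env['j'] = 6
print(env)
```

env['w'] = env['z']+3 = 7 → {'z': 4, 'j': 5, 'q': 1, 'w': 7}
env['u'] = env['j']+3 = 8 → {'z': 4, 'j': 5, 'q': 1, 'w': 7, 'u': 8}
del 'q' → {'z': 4, 'j': 5, 'w': 7, 'u': 8}
env['n'] = env['w']+4 = 11 → {'z': 4, 'j': 5, 'w': 7, 'u': 8, 'n': 11}
env['x'] = env['z']+4 = 8 → {'z': 4, 'j': 5, 'w': 7, 'u': 8, 'n': 11, 'x': 8}
del 'u' → {'z': 4, 'j': 5, 'w': 7, 'n': 11, 'x': 8}
env['n'] = 11+5 = 16 → {'z': 4, 'j': 5, 'w': 7, 'n': 16, 'x': 8}
env['j'] = 6 → {'z': 4, 'j': 6, 'w': 7, 'n': 16, 'x': 8}

{'z': 4, 'j': 6, 'w': 7, 'n': 16, 'x': 8}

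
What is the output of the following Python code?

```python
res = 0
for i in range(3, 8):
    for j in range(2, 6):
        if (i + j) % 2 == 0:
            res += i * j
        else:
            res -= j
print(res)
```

146

i=3,j=2: odd sum, res = 0-2 = -2
i=3,j=3: even sum, res = (-2)+9 = 7
i=3,j=4: odd sum, res = 7-4 = 3
i=3,j=5: even sum, res = 3+15 = 18
i=4,j=2: even sum, res = 18+8 = 26
i=4,j=3: odd sum, res = 26-3 = 23
i=4,j=4: even sum, res = 23+16 = 39
i=4,j=5: odd sum, res = 39-5 = 34
i=5,j=2: odd sum, res = 34-2 = 32
i=5,j=3: even sum, res = 32+15 = 47
i=5,j=4: odd sum, res = 47-4 = 43
i=5,j=5: even sum, res = 43+25 = 68
i=6,j=2: even sum, res = 68+12 = 80
i=6,j=3: odd sum, res = 80-3 = 77
i=6,j=4: even sum, res = 77+24 = 101
i=6,j=5: odd sum, res = 101-5 = 96
i=7,j=2: odd sum, res = 96-2 = 94
i=7,j=3: even sum, res = 94+21 = 115
i=7,j=4: odd sum, res = 115-4 = 111
i=7,j=5: even sum, res = 111+35 = 146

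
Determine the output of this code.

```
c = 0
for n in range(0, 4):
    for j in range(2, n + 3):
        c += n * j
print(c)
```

65

n=0,j=2: c = 0+0 = 0
n=1,j=2: c = 0+2 = 2
n=1,j=3: c = 2+3 = 5
n=2,j=2: c = 5+4 = 9
n=2,j=3: c = 9+6 = 15
n=2,j=4: c = 15+8 = 23
n=3,j=2: c = 23+6 = 29
n=3,j=3: c = 29+9 = 38
n=3,j=4: c = 38+12 = 50
n=3,j=5: c = 50+15 = 65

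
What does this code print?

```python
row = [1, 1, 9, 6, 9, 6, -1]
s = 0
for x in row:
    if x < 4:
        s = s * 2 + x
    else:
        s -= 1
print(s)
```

-3

x=1: <4, s = 0*2+1 = 1
x=1: <4, s = 1*2+1 = 3
x=9: not <4, s = 3-1 = 2
x=6: not <4, s = 2-1 = 1
x=9: not <4, s = 1-1 = 0
x=6: not <4, s = 0-1 = -1
x=-1: <4, s = (-1)*2+(-1) = -3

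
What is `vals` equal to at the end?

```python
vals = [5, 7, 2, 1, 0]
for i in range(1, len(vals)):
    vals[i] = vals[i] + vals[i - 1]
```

[5, 12, 14, 15, 15]

i=1: vals[1] = 7+5 = 12 → [5, 12, 2, 1, 0]
i=2: vals[2] = 2+12 = 14 → [5, 12, 14, 1, 0]
i=3: vals[3] = 1+14 = 15 → [5, 12, 14, 15, 0]
i=4: vals[4] = 0+15 = 15 → [5, 12, 14, 15, 15]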